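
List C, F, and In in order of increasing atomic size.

F, C, In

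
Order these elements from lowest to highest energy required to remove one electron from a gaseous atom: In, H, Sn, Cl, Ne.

H is in period 1, group 1; Ne is in period 2, group 18; Cl is in period 3, group 17; In is in period 5, group 13; Sn is in period 5, group 14.
Removing the outermost electron gets harder across a period and easier down a group.
Here both period and group differ, so the two effects have to be weighed against each other.
Sn > In: Sn lies to the right of In in period 5, so the across-period effect alone puts Sn higher.
Cl > Sn: relative to Sn, both the across-period and down-group shifts push Cl's first ionization energy up.
H > Cl: period and group pull opposite ways; the down-group shift dominates (1312 vs 1251 kJ/mol).
Ne > H: period and group pull opposite ways; the across-period shift dominates (2081 vs 1312 kJ/mol).
Approximate values (kJ/mol): H 1312, Ne 2081, Cl 1251, In 558, Sn 709.
So from lowest to highest: In < Sn < Cl < H < Ne.

In < Sn < Cl < H < Ne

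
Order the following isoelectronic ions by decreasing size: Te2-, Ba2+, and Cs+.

Te2-, Cs+, Ba2+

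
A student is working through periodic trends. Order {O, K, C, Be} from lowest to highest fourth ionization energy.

K < C < O < Be

IE_4 is the cost of taking one more electron from the +3 cation: O³⁺ still has 3 valence electrons; K³⁺ is already 2 electrons into the core; C³⁺ still has 1 valence electron; Be³⁺ is already 1 electron into the core.
Usually core removal costs more than valence removal, but here the competition is close: a tightly held n=2 valence electron can cost more to remove than an n=3 core electron, so the actual values have to decide it.
Valence configurations: O³⁺ [He]2s²2p¹, C³⁺ [He]2s¹.
The numbers (kJ/mol): O 7469, K 5877, C 6223, Be 21007.
Putting it together, IE_4: K < C < O < Be.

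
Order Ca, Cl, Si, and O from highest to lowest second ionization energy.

After 1 electron has been removed, what remains? Ca⁺ still has 1 valence electron; Cl⁺ still has 6 valence electrons; Si⁺ still has 3 valence electrons; O⁺ still has 5 valence electrons.
All are still removing valence electrons, so compare the +1 ions as you would atoms: IE_2 generally rises across a period (higher Z_eff) and falls down a group (larger shell), subject to the usual subshell exceptions.
Valence configurations: Ca⁺ [Ar]4s¹, Cl⁺ [Ne]3s²3p⁴, Si⁺ [Ne]3s²3p¹, O⁺ [He]2s²2p³.
Approximate IE_2 values (kJ/mol): Ca 1145, Cl 2298, Si 1577, O 3388.
Overall IE_2 order: Ca < Si < Cl < O.

O > Cl > Si > Ca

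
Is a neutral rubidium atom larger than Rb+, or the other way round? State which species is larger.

Forming Rb+ removes 1 electron from Rb. Fewer electrons for the same nuclear charge means less shielding and a higher Z_eff on the remaining electrons, and for main-group metals the entire outer shell is lost.
A cation is smaller than its parent atom: Rb+ < Rb.

Rb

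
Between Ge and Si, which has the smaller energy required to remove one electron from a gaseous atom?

Ge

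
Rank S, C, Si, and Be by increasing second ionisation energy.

The second ionization energy removes an electron from the +1 ion. For each element: S⁺ still has 5 valence electrons; C⁺ still has 3 valence electrons; Si⁺ still has 3 valence electrons; Be⁺ still has 1 valence electron.
All are still removing valence electrons, so compare the +1 ions as you would atoms: IE_2 generally rises across a period (higher Z_eff) and falls down a group (larger shell), subject to the usual subshell exceptions.
Valence configurations: S⁺ [Ne]3s²3p³, C⁺ [He]2s²2p¹, Si⁺ [Ne]3s²3p¹, Be⁺ [He]2s¹.
The numbers (kJ/mol): S 2252, C 2353, Si 1577, Be 1757.
Hence IE_2: Si < Be < S < C.

Si < Be < S < C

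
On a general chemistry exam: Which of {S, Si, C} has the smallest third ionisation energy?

Consider each +2 ion: S²⁺ still has 4 valence electrons; Si²⁺ still has 2 valence electrons; C²⁺ still has 2 valence electrons.
All are still removing valence electrons, so compare the +2 ions as you would atoms: IE_3 generally rises across a period (higher Z_eff) and falls down a group (larger shell), subject to the usual subshell exceptions.
Valence configurations: S²⁺ [Ne]3s²3p², Si²⁺ [Ne]3s², C²⁺ [He]2s².
Tabulated IE_3 (kJ/mol): S 3357, Si 3232, C 4620.
Putting it together, IE_3: Si < S < C.

Si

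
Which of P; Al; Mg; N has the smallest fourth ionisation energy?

P

Consider each +3 ion: P³⁺ still has 2 valence electrons; Al³⁺ is the bare [Ne] core; Mg³⁺ is already 1 electron into the core; N³⁺ still has 2 valence electrons.
Pulling an electron out of a noble-gas core costs far more than removing a remaining valence electron, so Mg and Al sit at the high end of IE_4.
Valence configurations: P³⁺ [Ne]3s², N³⁺ [He]2s².
Tabulated IE_4 (kJ/mol): P 4964, Al 11577, Mg 10543, N 7475.
So the fourth ionization energies run P < N < Mg < Al.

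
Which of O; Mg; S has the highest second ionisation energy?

After 1 electron has been removed, what remains? O⁺ still has 5 valence electrons; Mg⁺ still has 1 valence electron; S⁺ still has 5 valence electrons.
All are still removing valence electrons, so compare the +1 ions as you would atoms: IE_2 generally rises across a period (higher Z_eff) and falls down a group (larger shell), subject to the usual subshell exceptions.
Valence configurations: O⁺ [He]2s²2p³, Mg⁺ [Ne]3s¹, S⁺ [Ne]3s²3p³.
The numbers (kJ/mol): O 3388, Mg 1451, S 2252.
Hence IE_2: Mg < S < O.

O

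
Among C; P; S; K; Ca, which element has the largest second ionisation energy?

K

IE_2 is the cost of taking one more electron from the +1 cation: C⁺ still has 3 valence electrons; P⁺ still has 4 valence electrons; S⁺ still has 5 valence electrons; K⁺ is the bare [Ar] core; Ca⁺ still has 1 valence electron.
Pulling an electron out of a noble-gas core costs far more than removing a remaining valence electron, so K sits at the high end of IE_2.
Valence configurations: C⁺ [He]2s²2p¹, P⁺ [Ne]3s²3p², S⁺ [Ne]3s²3p³, Ca⁺ [Ar]4s¹.
Tabulated IE_2 (kJ/mol): C 2353, P 1907, S 2252, K 3052, Ca 1145.
Putting it together, IE_2: Ca < P < S < C < K.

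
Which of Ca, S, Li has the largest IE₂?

Li

Consider each +1 ion: Ca⁺ still has 1 valence electron; S⁺ still has 5 valence electrons; Li⁺ is the bare [He] core.
Pulling an electron out of a noble-gas core costs far more than removing a remaining valence electron, so Li sits at the high end of IE_2.
Valence configurations: Ca⁺ [Ar]4s¹, S⁺ [Ne]3s²3p³.
Approximate IE_2 values (kJ/mol): Ca 1145, S 2252, Li 7298.
Putting it together, IE_2: Ca < S < Li.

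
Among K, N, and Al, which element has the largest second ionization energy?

K

After 1 electron has been removed, what remains? K⁺ is the bare [Ar] core; N⁺ still has 4 valence electrons; Al⁺ still has 2 valence electrons.
Breaking into a closed-shell core is much more expensive than removing a leftover valence electron — K has the largest IE_2 here.
Valence configurations: N⁺ [He]2s²2p², Al⁺ [Ne]3s².
Tabulated IE_2 (kJ/mol): K 3052, N 2856, Al 1817.
Overall IE_2 order: Al < N < K.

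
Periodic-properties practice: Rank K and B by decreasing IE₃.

After 2 electrons have been removed, what remains? K²⁺ is already 1 electron into the core; B²⁺ still has 1 valence electron.
Core electrons are held far more tightly than valence electrons, so K tops the IE_3 order.
Approximate IE_3 values (kJ/mol): K 4420, B 3660.
Overall IE_3 order: B < K.

K, B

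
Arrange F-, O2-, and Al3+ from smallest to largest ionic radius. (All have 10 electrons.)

All of these have 10 electrons, so size is governed by nuclear charge alone: the more protons, the stronger the pull on the same electron cloud, and the smaller the ion.
Nuclear charges: Al3+ (Z=13), F- (Z=9), O2- (Z=8).
Smallest to largest: Al3+ < F- < O2-.

Al3+, F-, O2-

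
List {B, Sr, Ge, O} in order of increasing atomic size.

O, B, Ge, Sr

B is in period 2, group 13; O is in period 2, group 16; Ge is in period 4, group 14; Sr is in period 5, group 2.
Across a period the added protons contract the valence shell; down a group each new principal shell makes the atom larger.
These span different periods and groups, so the two trends combine.
B > O: B lies to the left of O in period 2, so the across-period effect alone puts B larger.
Ge > B: period and group pull opposite ways; the down-group shift dominates (121 vs 85 pm).
Sr > Ge: both effects reinforce here, so Sr is clearly the larger of the two.
Tabulated atomic radius (pm): B 85, O 63, Ge 121, Sr 185.
So from smallest to largest: O < B < Ge < Sr.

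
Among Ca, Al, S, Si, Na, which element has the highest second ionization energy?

Na

The second ionization energy removes an electron from the +1 ion. For each element: Ca⁺ still has 1 valence electron; Al⁺ still has 2 valence electrons; S⁺ still has 5 valence electrons; Si⁺ still has 3 valence electrons; Na⁺ is the bare [Ne] core.
Pulling an electron out of a noble-gas core costs far more than removing a remaining valence electron, so Na sits at the high end of IE_2.
Valence configurations: Ca⁺ [Ar]4s¹, Al⁺ [Ne]3s², S⁺ [Ne]3s²3p³, Si⁺ [Ne]3s²3p¹.
Si⁺ loses a lone 3p electron whereas Al⁺ must break into a filled 3s² pair, so IE_2(Al) > IE_2(Si) even though Si has the higher nuclear charge.
Approximate IE_2 values (kJ/mol): Ca 1145, Al 1817, S 2252, Si 1577, Na 4562.
Overall IE_2 order: Ca < Si < Al < S < Na.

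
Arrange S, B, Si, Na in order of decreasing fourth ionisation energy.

B, Na, S, Si

After 3 electrons have been removed, what remains? S³⁺ still has 3 valence electrons; B³⁺ is the bare [He] core; Si³⁺ still has 1 valence electron; Na³⁺ is already 2 electrons into the core.
Pulling an electron out of a noble-gas core costs far more than removing a remaining valence electron, so Na and B sit at the high end of IE_4.
Valence configurations: S³⁺ [Ne]3s²3p¹, Si³⁺ [Ne]3s¹.
The numbers (kJ/mol): S 4556, B 25026, Si 4356, Na 9543.
Overall IE_4 order: Si < S < Na < B.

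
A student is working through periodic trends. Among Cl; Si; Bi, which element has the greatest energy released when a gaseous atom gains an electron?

Cl

Electron affinity generally becomes more exothermic across a period toward the halogens and less exothermic down a group.
Neither a single period nor a single group — weigh both effects.
Si > Bi: the two effects oppose for this pair; the down-group effect wins (134 vs 91 kJ/mol).
Cl > Si: both are in period 3; the period trend gives Cl the larger value.
For reference (kJ/mol): Si 134, Cl 349, Bi 91.
The greatest energy released when a gaseous atom gains an electron among these belongs to Cl.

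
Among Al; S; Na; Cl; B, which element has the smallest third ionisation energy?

The third ionization energy removes an electron from the +2 ion. For each element: Al²⁺ still has 1 valence electron; S²⁺ still has 4 valence electrons; Na²⁺ is already 1 electron into the core; Cl²⁺ still has 5 valence electrons; B²⁺ still has 1 valence electron.
Breaking into a closed-shell core is much more expensive than removing a leftover valence electron — Na has the largest IE_3 here.
Valence configurations: Al²⁺ [Ne]3s¹, S²⁺ [Ne]3s²3p², Cl²⁺ [Ne]3s²3p³, B²⁺ [He]2s¹.
The numbers (kJ/mol): Al 2745, S 3357, Na 6910, Cl 3822, B 3660.
So the third ionization energies run Al < S < B < Cl < Na.

Al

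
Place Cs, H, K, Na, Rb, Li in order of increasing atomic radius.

H, Li, Na, K, Rb, Cs

H is in period 1, group 1; Li is in period 2, group 1; Na is in period 3, group 1; K is in period 4, group 1; Rb is in period 5, group 1; Cs is in period 6, group 1.
Radius decreases left→right (rising Z_eff, same n) and increases top→bottom (higher n).
All are in group 1, so atomic radius increases down the group.
So from smallest to largest: H < Li < Na < K < Rb < Cs.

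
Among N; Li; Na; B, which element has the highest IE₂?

Li

IE_2 is the cost of taking one more electron from the +1 cation: N⁺ still has 4 valence electrons; Li⁺ is the bare [He] core; Na⁺ is the bare [Ne] core; B⁺ still has 2 valence electrons.
Core electrons are held far more tightly than valence electrons, so Na and Li top the IE_2 order.
Valence configurations: N⁺ [He]2s²2p², B⁺ [He]2s².
Approximate IE_2 values (kJ/mol): N 2856, Li 7298, Na 4562, B 2427.
Overall IE_2 order: B < N < Na < Li.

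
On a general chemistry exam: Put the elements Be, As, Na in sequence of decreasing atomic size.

Na, As, Be

Be is in period 2, group 2; Na is in period 3, group 1; As is in period 4, group 15.
Moving right in a period, electrons are added to the same shell under a stronger nuclear pull, so atoms get smaller; moving down, a new shell is opened and atoms get larger.
These span different periods and groups, so the two trends combine.
As > Be: the two effects oppose for this pair; the down-group effect wins (121 vs 102 pm).
Na > As: period and group pull opposite ways; the across-period shift dominates (155 vs 121 pm).
Tabulated atomic radius (pm): Be 102, Na 155, As 121.
So from largest to smallest: Na > As > Be.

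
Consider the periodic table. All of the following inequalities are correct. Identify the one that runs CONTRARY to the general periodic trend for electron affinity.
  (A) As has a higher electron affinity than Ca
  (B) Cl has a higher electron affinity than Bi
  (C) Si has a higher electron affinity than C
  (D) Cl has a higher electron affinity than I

(C)

The general trend: electron affinity increases across a period and decreases down a group.
(A) As (period 4, group 15) vs Ca (period 4, group 2): the stated order agrees with the simple trend.
(B) Cl (period 3, group 17) vs Bi (period 6, group 15): the stated order agrees with the simple trend.
(C) Si (period 3, group 14) vs C (period 2, group 14): the stated order contradicts the simple trend.
(D) Cl (period 3, group 17) vs I (period 5, group 17): the stated order agrees with the simple trend.
The exception is (C): Si's larger, more diffuse 3p orbitals accept an added electron slightly more readily than C's compact 2p.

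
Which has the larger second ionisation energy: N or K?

The second ionization energy removes an electron from the +1 ion. For each element: N⁺ still has 4 valence electrons; K⁺ is the bare [Ar] core.
Breaking into a closed-shell core is much more expensive than removing a leftover valence electron — K has the largest IE_2 here.
Tabulated IE_2 (kJ/mol): N 2856, K 3052.
Putting it together, IE_2: N < K.

K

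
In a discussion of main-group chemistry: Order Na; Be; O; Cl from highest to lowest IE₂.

Na > O > Cl > Be

The second ionization energy removes an electron from the +1 ion. For each element: Na⁺ is the bare [Ne] core; Be⁺ still has 1 valence electron; O⁺ still has 5 valence electrons; Cl⁺ still has 6 valence electrons.
Pulling an electron out of a noble-gas core costs far more than removing a remaining valence electron, so Na sits at the high end of IE_2.
Valence configurations: Be⁺ [He]2s¹, O⁺ [He]2s²2p³, Cl⁺ [Ne]3s²3p⁴.
Approximate IE_2 values (kJ/mol): Na 4562, Be 1757, O 3388, Cl 2298.
So the second ionization energies run Be < Cl < O < Na.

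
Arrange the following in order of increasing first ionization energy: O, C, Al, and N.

Al < C < O < N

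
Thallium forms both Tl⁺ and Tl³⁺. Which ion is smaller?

Both ions have Z = 81 protons, but Tl³⁺ has lost more electrons, so its remaining electrons feel a larger effective nuclear charge per electron and are pulled in more tightly.
Higher positive charge → smaller ion, so Tl⁺ > Tl³⁺.

Tl³⁺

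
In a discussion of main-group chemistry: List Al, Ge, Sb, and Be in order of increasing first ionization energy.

Al < Ge < Sb < Be

Be is in period 2, group 2; Al is in period 3, group 13; Ge is in period 4, group 14; Sb is in period 5, group 15.
IE₁ increases left→right with effective nuclear charge and decreases top→bottom as the valence shell moves farther out.
These sit on a diagonal, where the across-period and down-group effects partly cancel.
Ge > Al: period and group pull opposite ways; the across-period shift dominates (762 vs 578 kJ/mol).
Sb > Ge: the two effects oppose for this pair; the across-period effect wins (831 vs 762 kJ/mol).
Be > Sb: period and group pull opposite ways; the down-group shift dominates (900 vs 831 kJ/mol).
Tabulated first ionization energy (kJ/mol): Be 900, Al 578, Ge 762, Sb 831.
So from lowest to highest: Al < Ge < Sb < Be.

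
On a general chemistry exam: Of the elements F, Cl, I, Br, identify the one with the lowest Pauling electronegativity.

I

F is in period 2, group 17; Cl is in period 3, group 17; Br is in period 4, group 17; I is in period 5, group 17.
Smaller atoms with higher effective nuclear charge are more electronegative.
All are in group 17, so electronegativity increases up the group.
The lowest Pauling electronegativity among these belongs to I.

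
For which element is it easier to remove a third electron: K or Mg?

The third ionization energy removes an electron from the +2 ion. For each element: K²⁺ is already 1 electron into the core; Mg²⁺ is the bare [Ne] core.
All of these are removing an electron from a noble-gas core or deeper; the smaller core (lower principal quantum number) is held far more tightly, and within a period the higher nuclear charge binds the same core more tightly.
Approximate IE_3 values (kJ/mol): K 4420, Mg 7733.
Putting it together, IE_3: K < Mg.

K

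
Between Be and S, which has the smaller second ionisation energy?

The second ionization energy removes an electron from the +1 ion. For each element: Be⁺ still has 1 valence electron; S⁺ still has 5 valence electrons.
All are still removing valence electrons, so compare the +1 ions as you would atoms: IE_2 generally rises across a period (higher Z_eff) and falls down a group (larger shell), subject to the usual subshell exceptions.
Valence configurations: Be⁺ [He]2s¹, S⁺ [Ne]3s²3p³.
Approximate IE_2 values (kJ/mol): Be 1757, S 2252.
Putting it together, IE_2: Be < S.

Be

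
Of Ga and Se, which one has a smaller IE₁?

Ga

Ga is in period 4, group 13; Se is in period 4, group 16.
First ionization energy rises across a period (greater Z_eff holds electrons more tightly) and falls down a group (valence electrons are farther from the nucleus).
All lie in period 4, so first ionization energy increases left to right.
So Ga has the smaller IE₁ (Ga < Se).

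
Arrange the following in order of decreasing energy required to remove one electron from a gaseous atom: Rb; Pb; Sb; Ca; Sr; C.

C, Sb, Pb, Ca, Sr, Rb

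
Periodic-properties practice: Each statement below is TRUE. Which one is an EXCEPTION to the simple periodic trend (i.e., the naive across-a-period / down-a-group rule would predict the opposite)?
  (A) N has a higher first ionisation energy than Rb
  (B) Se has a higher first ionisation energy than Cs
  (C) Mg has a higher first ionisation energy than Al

The general trend: first ionisation energy increases across a period and decreases down a group.
(A) N (period 2, group 15) vs Rb (period 5, group 1): the stated order agrees with the simple trend.
(B) Se (period 4, group 16) vs Cs (period 6, group 1): the stated order agrees with the simple trend.
(C) Mg (period 3, group 2) vs Al (period 3, group 13): the stated order contradicts the simple trend.
The exception is (C): Al's single 3p electron is easier to remove than one from Mg's filled 3s².

(C)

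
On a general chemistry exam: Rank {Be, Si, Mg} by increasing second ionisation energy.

The second ionization energy removes an electron from the +1 ion. For each element: Be⁺ still has 1 valence electron; Si⁺ still has 3 valence electrons; Mg⁺ still has 1 valence electron.
All are still removing valence electrons, so compare the +1 ions as you would atoms: IE_2 generally rises across a period (higher Z_eff) and falls down a group (larger shell), subject to the usual subshell exceptions.
Valence configurations: Be⁺ [He]2s¹, Si⁺ [Ne]3s²3p¹, Mg⁺ [Ne]3s¹.
Approximate IE_2 values (kJ/mol): Be 1757, Si 1577, Mg 1451.
Putting it together, IE_2: Mg < Si < Be.

Mg, Si, Be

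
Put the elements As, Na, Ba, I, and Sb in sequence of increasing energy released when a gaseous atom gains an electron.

Na is in period 3, group 1; As is in period 4, group 15; Sb is in period 5, group 15; I is in period 5, group 17; Ba is in period 6, group 2.
EA tends to increase across a period and decrease down a group, though the pattern is less regular than for IE or radius.
Here both period and group differ, so the two effects have to be weighed against each other.
Na > Ba: the two effects oppose for this pair; the down-group effect wins (53 vs 14 kJ/mol).
As > Na: period and group pull opposite ways; the across-period shift dominates (78 vs 53 kJ/mol).
Sb > As: this pair runs against the simple trend — see the exception note.
I > Sb: I lies to the right of Sb in period 5, so the across-period effect alone puts I higher.
Note the exception: Sb has a higher electron affinity than As, contrary to the simple trend — both are half-filled np³, but the pairing/repulsion penalty for the added electron shrinks as the p orbitals become larger and more diffuse down the group, and for Sb that outweighs the weaker nuclear attraction.
For reference (kJ/mol): Na 53, As 78, Sb 103, I 295, Ba 14.
So from lowest to highest: Ba < Na < As < Sb < I.

Ba, Na, As, Sb, I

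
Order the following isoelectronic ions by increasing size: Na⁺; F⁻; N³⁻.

All of these have 10 electrons, so size is governed by nuclear charge alone: the more protons, the stronger the pull on the same electron cloud, and the smaller the ion.
Nuclear charges: Na⁺ (Z=11), F⁻ (Z=9), N³⁻ (Z=7).
Smallest to largest: Na⁺ < F⁻ < N³⁻.

Na⁺, F⁻, N³⁻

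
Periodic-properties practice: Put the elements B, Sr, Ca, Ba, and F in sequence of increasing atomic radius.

B is in period 2, group 13; F is in period 2, group 17; Ca is in period 4, group 2; Sr is in period 5, group 2; Ba is in period 6, group 2.
Moving right in a period, electrons are added to the same shell under a stronger nuclear pull, so atoms get smaller; moving down, a new shell is opened and atoms get larger.
Here both period and group differ, so the two effects have to be weighed against each other.
B > F: B lies to the left of F in period 2, so the across-period effect alone puts B larger.
Ca > B: both effects reinforce here, so Ca is clearly the larger of the two.
Sr > Ca: they share group 2; the group trend gives Sr the larger value.
Ba > Sr: they share group 2; the group trend gives Ba the larger value.
Tabulated atomic radius (pm): B 85, F 64, Ca 171, Sr 185, Ba 196.
So from smallest to largest: F < B < Ca < Sr < Ba.

F < B < Ca < Sr < Ba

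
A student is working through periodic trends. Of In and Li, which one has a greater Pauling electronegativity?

In

Li is in period 2, group 1; In is in period 5, group 13.
Atoms toward the upper right of the periodic table pull bonding electrons most strongly.
Neither a single period nor a single group — weigh both effects.
In > Li: the two effects oppose for this pair; the across-period effect wins (1.78 vs 0.98).
For reference (Pauling): Li 0.98, In 1.78.
So In has the greater Pauling electronegativity (In > Li).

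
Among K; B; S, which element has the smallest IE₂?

S

IE_2 is the cost of taking one more electron from the +1 cation: K⁺ is the bare [Ar] core; B⁺ still has 2 valence electrons; S⁺ still has 5 valence electrons.
Core electrons are held far more tightly than valence electrons, so K tops the IE_2 order.
Valence configurations: B⁺ [He]2s², S⁺ [Ne]3s²3p³.
Tabulated IE_2 (kJ/mol): K 3052, B 2427, S 2252.
Putting it together, IE_2: S < B < K.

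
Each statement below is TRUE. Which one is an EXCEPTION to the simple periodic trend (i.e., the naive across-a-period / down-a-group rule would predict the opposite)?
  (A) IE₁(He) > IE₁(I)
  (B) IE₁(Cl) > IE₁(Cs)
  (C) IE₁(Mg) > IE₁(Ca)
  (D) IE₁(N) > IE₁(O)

(D)

The general trend: first ionization energy increases across a period and decreases down a group.
(A) He (period 1, group 18) vs I (period 5, group 17): the stated order agrees with the simple trend.
(B) Cl (period 3, group 17) vs Cs (period 6, group 1): the stated order agrees with the simple trend.
(C) Mg (period 3, group 2) vs Ca (period 4, group 2): the stated order agrees with the simple trend.
(D) N (period 2, group 15) vs O (period 2, group 16): the stated order contradicts the simple trend.
The exception is (D): pairing an electron in O's 2p⁴ costs repulsion energy, so O ionizes more easily than half-filled N (2p³).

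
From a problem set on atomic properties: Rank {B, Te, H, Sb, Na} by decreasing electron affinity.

Te > Sb > H > Na > B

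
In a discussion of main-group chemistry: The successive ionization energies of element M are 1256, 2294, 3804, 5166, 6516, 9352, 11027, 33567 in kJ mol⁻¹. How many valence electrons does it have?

Look for the largest jump between consecutive ionization energies: IE8/IE7 ≈ 3.0, far larger than any earlier ratio.
That jump marks the point where a core electron is being removed. So the atom has 7 valence electrons.

7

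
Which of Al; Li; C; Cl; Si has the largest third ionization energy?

IE_3 is the cost of taking one more electron from the +2 cation: Al²⁺ still has 1 valence electron; Li²⁺ is already 1 electron into the core; C²⁺ still has 2 valence electrons; Cl²⁺ still has 5 valence electrons; Si²⁺ still has 2 valence electrons.
Core electrons are held far more tightly than valence electrons, so Li tops the IE_3 order.
Valence configurations: Al²⁺ [Ne]3s¹, C²⁺ [He]2s², Cl²⁺ [Ne]3s²3p³, Si²⁺ [Ne]3s².
The numbers (kJ/mol): Al 2745, Li 11815, C 4620, Cl 3822, Si 3232.
Overall IE_3 order: Al < Si < Cl < C < Li.

Li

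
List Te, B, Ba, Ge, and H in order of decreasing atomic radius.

Moving right in a period, electrons are added to the same shell under a stronger nuclear pull, so atoms get smaller; moving down, a new shell is opened and atoms get larger.
Neither a single period nor a single group — weigh both effects.
B > H: period and group pull opposite ways; the down-group shift dominates (85 vs 32 pm).
Ge > B: the two effects oppose for this pair; the down-group effect wins (121 vs 85 pm).
Te > Ge: period and group pull opposite ways; the down-group shift dominates (136 vs 121 pm).
Ba > Te: both effects reinforce here, so Ba is clearly the larger of the two.
Tabulated atomic radius (pm): H 32, B 85, Ge 121, Te 136, Ba 196.
So from largest to smallest: Ba > Te > Ge > B > H.

Ba > Te > Ge > B > H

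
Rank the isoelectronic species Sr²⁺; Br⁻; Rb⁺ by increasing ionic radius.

Sr²⁺ < Rb⁺ < Br⁻

All of these have 36 electrons, so size is governed by nuclear charge alone: the more protons, the stronger the pull on the same electron cloud, and the smaller the ion.
Nuclear charges: Sr²⁺ (Z=38), Rb⁺ (Z=37), Br⁻ (Z=35).
Smallest to largest: Sr²⁺ < Rb⁺ < Br⁻.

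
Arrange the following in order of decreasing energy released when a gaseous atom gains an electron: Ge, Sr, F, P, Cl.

F is in period 2, group 17; P is in period 3, group 15; Cl is in period 3, group 17; Ge is in period 4, group 14; Sr is in period 5, group 2.
EA tends to increase across a period and decrease down a group, though the pattern is less regular than for IE or radius.
Here both period and group differ, so the two effects have to be weighed against each other.
P > Sr: relative to Sr, both the across-period and down-group shifts push P's electron affinity up.
Ge > P: this pair runs against the simple trend — see the exception note.
F > Ge: both effects reinforce here, so F is clearly the higher of the two.
Cl > F: this pair runs against the simple trend — see the exception note.
Note the exception: Ge has a higher electron affinity than P, contrary to the simple trend — adding an electron to P's half-filled np³ subshell costs electron-pairing energy.
Note the exception: Cl has a higher electron affinity than F, contrary to the simple trend — F's small 2p subshell makes the incoming electron feel strong e⁻–e⁻ repulsion, so Cl actually releases more energy on gaining an electron.
Approximate values (kJ/mol): F 328, P 72, Cl 349, Ge 119, Sr 5.
So from highest to lowest: Cl > F > Ge > P > Sr.

Cl > F > Ge > P > Sr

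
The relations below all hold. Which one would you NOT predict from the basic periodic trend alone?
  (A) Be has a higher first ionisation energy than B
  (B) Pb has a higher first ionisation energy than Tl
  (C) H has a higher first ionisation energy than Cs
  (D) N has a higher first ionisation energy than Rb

The general trend: first ionisation energy increases across a period and decreases down a group.
(A) Be (period 2, group 2) vs B (period 2, group 13): the stated order contradicts the simple trend.
(B) Pb (period 6, group 14) vs Tl (period 6, group 13): the stated order agrees with the simple trend.
(C) H (period 1, group 1) vs Cs (period 6, group 1): the stated order agrees with the simple trend.
(D) N (period 2, group 15) vs Rb (period 5, group 1): the stated order agrees with the simple trend.
The exception is (A): removing B's lone 2p electron is easier than breaking Be's filled 2s².

(A)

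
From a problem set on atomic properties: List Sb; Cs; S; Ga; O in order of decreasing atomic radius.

Cs > Sb > Ga > S > O

Atomic radius shrinks across a period as nuclear charge pulls the same shell inward, and grows down a group as new shells are added.
These span different periods and groups, so the two trends combine.
S > O: they share group 16; the group trend gives S the larger value.
Ga > S: both effects reinforce here, so Ga is clearly the larger of the two.
Sb > Ga: period and group pull opposite ways; the down-group shift dominates (140 vs 124 pm).
Cs > Sb: both effects reinforce here, so Cs is clearly the larger of the two.
Approximate values (pm): O 63, S 103, Ga 124, Sb 140, Cs 232.
So from largest to smallest: Cs > Sb > Ga > S > O.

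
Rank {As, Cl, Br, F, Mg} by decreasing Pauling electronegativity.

F, Cl, Br, As, Mg

Smaller atoms with higher effective nuclear charge are more electronegative.
Neither a single period nor a single group — weigh both effects.
As > Mg: period and group pull opposite ways; the across-period shift dominates (2.18 vs 1.31).
Br > As: both are in period 4; the period trend gives Br the larger value.
Cl > Br: Cl sits above Br in group 17, so the down-group effect alone puts Cl higher.
F > Cl: they share group 17; the group trend gives F the larger value.
Approximate values (Pauling): F 3.98, Mg 1.31, Cl 3.16, As 2.18, Br 2.96.
So from highest to lowest: F > Cl > Br > As > Mg.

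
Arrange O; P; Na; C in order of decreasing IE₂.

After 1 electron has been removed, what remains? O⁺ still has 5 valence electrons; P⁺ still has 4 valence electrons; Na⁺ is the bare [Ne] core; C⁺ still has 3 valence electrons.
Breaking into a closed-shell core is much more expensive than removing a leftover valence electron — Na has the largest IE_2 here.
Valence configurations: O⁺ [He]2s²2p³, P⁺ [Ne]3s²3p², C⁺ [He]2s²2p¹.
Tabulated IE_2 (kJ/mol): O 3388, P 1907, Na 4562, C 2353.
So the second ionization energies run P < C < O < Na.

Na, O, C, P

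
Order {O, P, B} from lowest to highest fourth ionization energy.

P < O < B

The fourth ionization energy removes an electron from the +3 ion. For each element: O³⁺ still has 3 valence electrons; P³⁺ still has 2 valence electrons; B³⁺ is the bare [He] core.
Pulling an electron out of a noble-gas core costs far more than removing a remaining valence electron, so B sits at the high end of IE_4.
Valence configurations: O³⁺ [He]2s²2p¹, P³⁺ [Ne]3s².
Approximate IE_4 values (kJ/mol): O 7469, P 4964, B 25026.
Hence IE_4: P < O < B.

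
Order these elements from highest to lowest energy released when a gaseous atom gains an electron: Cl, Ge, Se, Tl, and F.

Electron affinity generally becomes more exothermic across a period toward the halogens and less exothermic down a group.
These span different periods and groups, so the two trends combine.
Ge > Tl: both effects reinforce here, so Ge is clearly the higher of the two.
Se > Ge: Se lies to the right of Ge in period 4, so the across-period effect alone puts Se higher.
F > Se: relative to Se, both the across-period and down-group shifts push F's electron affinity up.
Cl > F: this pair runs against the simple trend — see the exception note.
Note the exception: Cl has a higher electron affinity than F, contrary to the simple trend — F's small 2p subshell makes the incoming electron feel strong e⁻–e⁻ repulsion, so Cl actually releases more energy on gaining an electron.
Tabulated electron affinity (kJ/mol): F 328, Cl 349, Ge 119, Se 195, Tl 19.
So from highest to lowest: Cl > F > Se > Ge > Tl.

Cl, F, Se, Ge, Tl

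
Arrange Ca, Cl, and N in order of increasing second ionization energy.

Ca < Cl < N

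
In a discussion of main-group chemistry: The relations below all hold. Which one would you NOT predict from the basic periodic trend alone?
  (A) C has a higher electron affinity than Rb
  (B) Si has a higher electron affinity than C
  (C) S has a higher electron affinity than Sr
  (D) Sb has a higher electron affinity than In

The general trend: electron affinity increases across a period and decreases down a group.
(A) C (period 2, group 14) vs Rb (period 5, group 1): the stated order agrees with the simple trend.
(B) Si (period 3, group 14) vs C (period 2, group 14): the stated order contradicts the simple trend.
(C) S (period 3, group 16) vs Sr (period 5, group 2): the stated order agrees with the simple trend.
(D) Sb (period 5, group 15) vs In (period 5, group 13): the stated order agrees with the simple trend.
The exception is (B): Si's larger, more diffuse 3p orbitals accept an added electron slightly more readily than C's compact 2p.

(B)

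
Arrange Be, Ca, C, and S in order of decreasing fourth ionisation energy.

Be > Ca > C > S

After 3 electrons have been removed, what remains? Be³⁺ is already 1 electron into the core; Ca³⁺ is already 1 electron into the core; C³⁺ still has 1 valence electron; S³⁺ still has 3 valence electrons.
Core electrons are held far more tightly than valence electrons, so Ca and Be top the IE_4 order.
Valence configurations: C³⁺ [He]2s¹, S³⁺ [Ne]3s²3p¹.
The numbers (kJ/mol): Be 21007, Ca 6491, C 6223, S 4556.
Putting it together, IE_4: S < C < Ca < Be.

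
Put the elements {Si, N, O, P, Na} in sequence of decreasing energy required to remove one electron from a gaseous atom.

Removing the outermost electron gets harder across a period and easier down a group.
Here both period and group differ, so the two effects have to be weighed against each other.
Si > Na: both are in period 3; the period trend gives Si the larger value.
P > Si: both are in period 3; the period trend gives P the larger value.
O > P: relative to P, both the across-period and down-group shifts push O's first ionization energy up.
N > O: this pair runs against the simple trend — see the exception note.
Note the exception: N has a higher first ionization energy than O, contrary to the simple trend — pairing an electron in O's 2p⁴ costs repulsion energy, so O ionizes more easily than half-filled N (2p³).
Tabulated first ionization energy (kJ/mol): N 1402, O 1314, Na 496, Si 786, P 1012.
So from highest to lowest: N > O > P > Si > Na.

N > O > P > Si > Na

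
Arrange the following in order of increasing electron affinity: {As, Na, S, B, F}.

B, Na, As, S, F

B is in period 2, group 13; F is in period 2, group 17; Na is in period 3, group 1; S is in period 3, group 16; As is in period 4, group 15.
Atoms with high Z_eff and room in the valence shell (especially the halogens) have the most exothermic electron affinities.
Neither a single period nor a single group — weigh both effects.
Na > B: this pair runs against the simple trend — see the exception note.
As > Na: period and group pull opposite ways; the across-period shift dominates (78 vs 53 kJ/mol).
S > As: relative to As, both the across-period and down-group shifts push S's electron affinity up.
F > S: both effects reinforce here, so F is clearly the higher of the two.
Note the exception: Na has a higher electron affinity than B, contrary to the simple trend — B's ns²np¹ configuration gives only a small electron affinity — the sparsely filled np subshell binds an added electron weakly.
Approximate values (kJ/mol): B 27, F 328, Na 53, S 200, As 78.
So from lowest to highest: B < Na < As < S < F.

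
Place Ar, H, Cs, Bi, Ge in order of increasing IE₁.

Cs < Bi < Ge < H < Ar

First ionization energy rises across a period (greater Z_eff holds electrons more tightly) and falls down a group (valence electrons are farther from the nucleus).
Neither a single period nor a single group — weigh both effects.
Bi > Cs: both are in period 6; the period trend gives Bi the larger value.
Ge > Bi: period and group pull opposite ways; the down-group shift dominates (762 vs 703 kJ/mol).
H > Ge: period and group pull opposite ways; the down-group shift dominates (1312 vs 762 kJ/mol).
Ar > H: the two effects oppose for this pair; the across-period effect wins (1521 vs 1312 kJ/mol).
For reference (kJ/mol): H 1312, Ar 1521, Ge 762, Cs 376, Bi 703.
So from lowest to highest: Cs < Bi < Ge < H < Ar.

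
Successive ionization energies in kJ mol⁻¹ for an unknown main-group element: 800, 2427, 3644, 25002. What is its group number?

Look for the largest jump between consecutive ionization energies: IE4/IE3 ≈ 6.9, far larger than any earlier ratio.
That jump marks the point where a core electron is being removed. So the atom has 3 valence electrons.
A main-group element with 3 valence electrons is in group 13.

Group 13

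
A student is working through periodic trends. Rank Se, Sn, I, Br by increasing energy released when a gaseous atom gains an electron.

Sn < Se < I < Br

Se is in period 4, group 16; Br is in period 4, group 17; Sn is in period 5, group 14; I is in period 5, group 17.
Electron affinity generally becomes more exothermic across a period toward the halogens and less exothermic down a group.
Neither a single period nor a single group — weigh both effects.
Se > Sn: relative to Sn, both the across-period and down-group shifts push Se's electron affinity up.
I > Se: period and group pull opposite ways; the across-period shift dominates (295 vs 195 kJ/mol).
Br > I: Br sits above I in group 17, so the down-group effect alone puts Br higher.
For reference (kJ/mol): Se 195, Br 325, Sn 107, I 295.
So from lowest to highest: Sn < Se < I < Br.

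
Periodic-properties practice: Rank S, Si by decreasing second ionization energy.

The second ionization energy removes an electron from the +1 ion. For each element: S⁺ still has 5 valence electrons; Si⁺ still has 3 valence electrons.
All are still removing valence electrons, so compare the +1 ions as you would atoms: IE_2 generally rises across a period (higher Z_eff) and falls down a group (larger shell), subject to the usual subshell exceptions.
Valence configurations: S⁺ [Ne]3s²3p³, Si⁺ [Ne]3s²3p¹.
The numbers (kJ/mol): S 2252, Si 1577.
So the second ionization energies run Si < S.

S, Si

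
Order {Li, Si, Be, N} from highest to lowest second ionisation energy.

After 1 electron has been removed, what remains? Li⁺ is the bare [He] core; Si⁺ still has 3 valence electrons; Be⁺ still has 1 valence electron; N⁺ still has 4 valence electrons.
Core electrons are held far more tightly than valence electrons, so Li tops the IE_2 order.
Valence configurations: Si⁺ [Ne]3s²3p¹, Be⁺ [He]2s¹, N⁺ [He]2s²2p².
The numbers (kJ/mol): Li 7298, Si 1577, Be 1757, N 2856.
Putting it together, IE_2: Si < Be < N < Li.

Li > N > Be > Si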